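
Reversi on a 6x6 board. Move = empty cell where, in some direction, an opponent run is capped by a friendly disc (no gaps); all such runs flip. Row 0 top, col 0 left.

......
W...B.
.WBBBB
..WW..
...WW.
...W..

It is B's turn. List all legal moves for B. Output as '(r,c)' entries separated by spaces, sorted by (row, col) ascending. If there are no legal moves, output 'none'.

(0,0): no bracket -> illegal
(0,1): no bracket -> illegal
(1,1): no bracket -> illegal
(1,2): no bracket -> illegal
(2,0): flips 1 -> legal
(3,0): no bracket -> illegal
(3,1): no bracket -> illegal
(3,4): no bracket -> illegal
(3,5): no bracket -> illegal
(4,1): flips 1 -> legal
(4,2): flips 2 -> legal
(4,5): no bracket -> illegal
(5,2): no bracket -> illegal
(5,4): no bracket -> illegal
(5,5): flips 2 -> legal

Answer: (2,0) (4,1) (4,2) (5,5)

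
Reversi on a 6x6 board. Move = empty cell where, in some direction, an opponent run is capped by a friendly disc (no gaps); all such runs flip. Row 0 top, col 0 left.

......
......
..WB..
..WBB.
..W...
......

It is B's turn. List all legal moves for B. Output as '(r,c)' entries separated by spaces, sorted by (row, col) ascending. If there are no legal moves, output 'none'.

Answer: (1,1) (2,1) (3,1) (4,1) (5,1)

Derivation:
(1,1): flips 1 -> legal
(1,2): no bracket -> illegal
(1,3): no bracket -> illegal
(2,1): flips 1 -> legal
(3,1): flips 1 -> legal
(4,1): flips 1 -> legal
(4,3): no bracket -> illegal
(5,1): flips 1 -> legal
(5,2): no bracket -> illegal
(5,3): no bracket -> illegal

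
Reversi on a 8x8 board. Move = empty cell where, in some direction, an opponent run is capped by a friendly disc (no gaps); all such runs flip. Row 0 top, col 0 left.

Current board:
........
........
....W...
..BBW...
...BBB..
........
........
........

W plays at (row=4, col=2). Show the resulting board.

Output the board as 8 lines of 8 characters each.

Answer: ........
........
....W...
..BWW...
..WBBB..
........
........
........

Derivation:
Place W at (4,2); scan 8 dirs for brackets.
Dir NW: first cell '.' (not opp) -> no flip
Dir N: opp run (3,2), next='.' -> no flip
Dir NE: opp run (3,3) capped by W -> flip
Dir W: first cell '.' (not opp) -> no flip
Dir E: opp run (4,3) (4,4) (4,5), next='.' -> no flip
Dir SW: first cell '.' (not opp) -> no flip
Dir S: first cell '.' (not opp) -> no flip
Dir SE: first cell '.' (not opp) -> no flip
All flips: (3,3)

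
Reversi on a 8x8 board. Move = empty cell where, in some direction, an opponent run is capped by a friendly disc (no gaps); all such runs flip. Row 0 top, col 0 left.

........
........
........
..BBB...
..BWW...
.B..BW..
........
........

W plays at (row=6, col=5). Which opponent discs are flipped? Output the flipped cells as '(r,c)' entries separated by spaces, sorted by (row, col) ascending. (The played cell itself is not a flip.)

Answer: (5,4)

Derivation:
Dir NW: opp run (5,4) capped by W -> flip
Dir N: first cell 'W' (not opp) -> no flip
Dir NE: first cell '.' (not opp) -> no flip
Dir W: first cell '.' (not opp) -> no flip
Dir E: first cell '.' (not opp) -> no flip
Dir SW: first cell '.' (not opp) -> no flip
Dir S: first cell '.' (not opp) -> no flip
Dir SE: first cell '.' (not opp) -> no flip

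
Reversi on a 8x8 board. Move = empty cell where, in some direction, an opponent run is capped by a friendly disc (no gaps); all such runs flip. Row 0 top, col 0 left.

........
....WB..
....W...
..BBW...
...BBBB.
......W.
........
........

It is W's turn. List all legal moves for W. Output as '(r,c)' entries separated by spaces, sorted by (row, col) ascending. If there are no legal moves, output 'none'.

Answer: (0,6) (1,6) (3,1) (3,6) (4,2) (5,2) (5,4)

Derivation:
(0,4): no bracket -> illegal
(0,5): no bracket -> illegal
(0,6): flips 1 -> legal
(1,6): flips 1 -> legal
(2,1): no bracket -> illegal
(2,2): no bracket -> illegal
(2,3): no bracket -> illegal
(2,5): no bracket -> illegal
(2,6): no bracket -> illegal
(3,1): flips 2 -> legal
(3,5): no bracket -> illegal
(3,6): flips 1 -> legal
(3,7): no bracket -> illegal
(4,1): no bracket -> illegal
(4,2): flips 1 -> legal
(4,7): no bracket -> illegal
(5,2): flips 1 -> legal
(5,3): no bracket -> illegal
(5,4): flips 1 -> legal
(5,5): no bracket -> illegal
(5,7): no bracket -> illegal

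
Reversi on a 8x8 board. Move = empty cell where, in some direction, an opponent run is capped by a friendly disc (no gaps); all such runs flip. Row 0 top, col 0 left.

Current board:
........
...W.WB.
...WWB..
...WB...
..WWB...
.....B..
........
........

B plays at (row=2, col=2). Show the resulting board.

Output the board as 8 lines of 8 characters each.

Answer: ........
...W.WB.
..BBBB..
...BB...
..WWB...
.....B..
........
........

Derivation:
Place B at (2,2); scan 8 dirs for brackets.
Dir NW: first cell '.' (not opp) -> no flip
Dir N: first cell '.' (not opp) -> no flip
Dir NE: opp run (1,3), next='.' -> no flip
Dir W: first cell '.' (not opp) -> no flip
Dir E: opp run (2,3) (2,4) capped by B -> flip
Dir SW: first cell '.' (not opp) -> no flip
Dir S: first cell '.' (not opp) -> no flip
Dir SE: opp run (3,3) capped by B -> flip
All flips: (2,3) (2,4) (3,3)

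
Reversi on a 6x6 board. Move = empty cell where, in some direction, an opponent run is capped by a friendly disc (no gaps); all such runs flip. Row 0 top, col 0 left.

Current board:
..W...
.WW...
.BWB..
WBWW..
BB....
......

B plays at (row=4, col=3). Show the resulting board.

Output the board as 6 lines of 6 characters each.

Answer: ..W...
.WW...
.BWB..
WBBB..
BB.B..
......

Derivation:
Place B at (4,3); scan 8 dirs for brackets.
Dir NW: opp run (3,2) capped by B -> flip
Dir N: opp run (3,3) capped by B -> flip
Dir NE: first cell '.' (not opp) -> no flip
Dir W: first cell '.' (not opp) -> no flip
Dir E: first cell '.' (not opp) -> no flip
Dir SW: first cell '.' (not opp) -> no flip
Dir S: first cell '.' (not opp) -> no flip
Dir SE: first cell '.' (not opp) -> no flip
All flips: (3,2) (3,3)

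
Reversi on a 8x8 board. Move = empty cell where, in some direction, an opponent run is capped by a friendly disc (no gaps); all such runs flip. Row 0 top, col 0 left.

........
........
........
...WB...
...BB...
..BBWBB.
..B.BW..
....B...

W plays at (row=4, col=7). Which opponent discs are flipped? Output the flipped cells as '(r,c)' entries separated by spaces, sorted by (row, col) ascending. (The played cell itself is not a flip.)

Answer: (5,6)

Derivation:
Dir NW: first cell '.' (not opp) -> no flip
Dir N: first cell '.' (not opp) -> no flip
Dir NE: edge -> no flip
Dir W: first cell '.' (not opp) -> no flip
Dir E: edge -> no flip
Dir SW: opp run (5,6) capped by W -> flip
Dir S: first cell '.' (not opp) -> no flip
Dir SE: edge -> no flip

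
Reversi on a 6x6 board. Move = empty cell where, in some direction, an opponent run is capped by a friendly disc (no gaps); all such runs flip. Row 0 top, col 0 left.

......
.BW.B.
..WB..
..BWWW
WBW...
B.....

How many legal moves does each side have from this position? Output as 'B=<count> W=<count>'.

Answer: B=9 W=5

Derivation:
-- B to move --
(0,1): flips 1 -> legal
(0,2): flips 2 -> legal
(0,3): no bracket -> illegal
(1,3): flips 1 -> legal
(2,1): flips 1 -> legal
(2,4): no bracket -> illegal
(2,5): no bracket -> illegal
(3,0): flips 1 -> legal
(3,1): no bracket -> illegal
(4,3): flips 2 -> legal
(4,4): flips 2 -> legal
(4,5): flips 1 -> legal
(5,1): no bracket -> illegal
(5,2): flips 1 -> legal
(5,3): no bracket -> illegal
B mobility = 9
-- W to move --
(0,0): flips 1 -> legal
(0,1): no bracket -> illegal
(0,2): no bracket -> illegal
(0,3): no bracket -> illegal
(0,4): no bracket -> illegal
(0,5): no bracket -> illegal
(1,0): flips 1 -> legal
(1,3): flips 1 -> legal
(1,5): no bracket -> illegal
(2,0): no bracket -> illegal
(2,1): no bracket -> illegal
(2,4): flips 1 -> legal
(2,5): no bracket -> illegal
(3,0): no bracket -> illegal
(3,1): flips 1 -> legal
(4,3): no bracket -> illegal
(5,1): no bracket -> illegal
(5,2): no bracket -> illegal
W mobility = 5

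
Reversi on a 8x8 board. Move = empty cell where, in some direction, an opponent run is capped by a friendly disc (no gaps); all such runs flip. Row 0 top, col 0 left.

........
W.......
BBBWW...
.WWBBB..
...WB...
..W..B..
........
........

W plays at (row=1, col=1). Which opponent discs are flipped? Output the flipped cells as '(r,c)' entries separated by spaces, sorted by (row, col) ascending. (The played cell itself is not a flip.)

Dir NW: first cell '.' (not opp) -> no flip
Dir N: first cell '.' (not opp) -> no flip
Dir NE: first cell '.' (not opp) -> no flip
Dir W: first cell 'W' (not opp) -> no flip
Dir E: first cell '.' (not opp) -> no flip
Dir SW: opp run (2,0), next=edge -> no flip
Dir S: opp run (2,1) capped by W -> flip
Dir SE: opp run (2,2) (3,3) (4,4) (5,5), next='.' -> no flip

Answer: (2,1)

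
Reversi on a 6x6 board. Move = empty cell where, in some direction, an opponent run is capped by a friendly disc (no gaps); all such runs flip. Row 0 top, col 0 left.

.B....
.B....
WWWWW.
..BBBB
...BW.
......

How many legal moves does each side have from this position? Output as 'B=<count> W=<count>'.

-- B to move --
(1,0): flips 1 -> legal
(1,2): flips 2 -> legal
(1,3): flips 2 -> legal
(1,4): flips 2 -> legal
(1,5): flips 1 -> legal
(2,5): no bracket -> illegal
(3,0): no bracket -> illegal
(3,1): flips 1 -> legal
(4,5): flips 1 -> legal
(5,3): flips 1 -> legal
(5,4): flips 1 -> legal
(5,5): flips 1 -> legal
B mobility = 10
-- W to move --
(0,0): flips 1 -> legal
(0,2): flips 1 -> legal
(1,0): no bracket -> illegal
(1,2): no bracket -> illegal
(2,5): no bracket -> illegal
(3,1): no bracket -> illegal
(4,1): flips 1 -> legal
(4,2): flips 3 -> legal
(4,5): flips 1 -> legal
(5,2): no bracket -> illegal
(5,3): flips 2 -> legal
(5,4): flips 2 -> legal
W mobility = 7

Answer: B=10 W=7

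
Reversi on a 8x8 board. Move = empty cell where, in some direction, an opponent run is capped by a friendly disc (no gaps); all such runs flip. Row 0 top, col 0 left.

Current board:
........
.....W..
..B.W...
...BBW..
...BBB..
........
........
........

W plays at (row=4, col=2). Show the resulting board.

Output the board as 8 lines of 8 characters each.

Place W at (4,2); scan 8 dirs for brackets.
Dir NW: first cell '.' (not opp) -> no flip
Dir N: first cell '.' (not opp) -> no flip
Dir NE: opp run (3,3) capped by W -> flip
Dir W: first cell '.' (not opp) -> no flip
Dir E: opp run (4,3) (4,4) (4,5), next='.' -> no flip
Dir SW: first cell '.' (not opp) -> no flip
Dir S: first cell '.' (not opp) -> no flip
Dir SE: first cell '.' (not opp) -> no flip
All flips: (3,3)

Answer: ........
.....W..
..B.W...
...WBW..
..WBBB..
........
........
........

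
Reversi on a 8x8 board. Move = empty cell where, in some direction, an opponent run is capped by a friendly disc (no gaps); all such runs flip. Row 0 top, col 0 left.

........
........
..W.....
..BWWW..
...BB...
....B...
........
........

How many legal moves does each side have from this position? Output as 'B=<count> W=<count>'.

-- B to move --
(1,1): flips 2 -> legal
(1,2): flips 1 -> legal
(1,3): no bracket -> illegal
(2,1): no bracket -> illegal
(2,3): flips 1 -> legal
(2,4): flips 1 -> legal
(2,5): flips 1 -> legal
(2,6): flips 1 -> legal
(3,1): no bracket -> illegal
(3,6): flips 3 -> legal
(4,2): no bracket -> illegal
(4,5): no bracket -> illegal
(4,6): no bracket -> illegal
B mobility = 7
-- W to move --
(2,1): no bracket -> illegal
(2,3): no bracket -> illegal
(3,1): flips 1 -> legal
(4,1): no bracket -> illegal
(4,2): flips 1 -> legal
(4,5): no bracket -> illegal
(5,2): flips 1 -> legal
(5,3): flips 2 -> legal
(5,5): flips 1 -> legal
(6,3): no bracket -> illegal
(6,4): flips 2 -> legal
(6,5): no bracket -> illegal
W mobility = 6

Answer: B=7 W=6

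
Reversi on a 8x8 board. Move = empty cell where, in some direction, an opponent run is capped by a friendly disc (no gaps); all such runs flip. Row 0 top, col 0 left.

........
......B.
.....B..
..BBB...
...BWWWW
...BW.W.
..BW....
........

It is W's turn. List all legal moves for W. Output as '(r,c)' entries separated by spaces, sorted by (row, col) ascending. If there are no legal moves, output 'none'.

(0,5): no bracket -> illegal
(0,6): no bracket -> illegal
(0,7): no bracket -> illegal
(1,4): no bracket -> illegal
(1,5): no bracket -> illegal
(1,7): no bracket -> illegal
(2,1): flips 2 -> legal
(2,2): flips 1 -> legal
(2,3): flips 4 -> legal
(2,4): flips 1 -> legal
(2,6): no bracket -> illegal
(2,7): no bracket -> illegal
(3,1): no bracket -> illegal
(3,5): no bracket -> illegal
(3,6): no bracket -> illegal
(4,1): no bracket -> illegal
(4,2): flips 1 -> legal
(5,1): no bracket -> illegal
(5,2): flips 1 -> legal
(6,1): flips 1 -> legal
(6,4): no bracket -> illegal
(7,1): flips 2 -> legal
(7,2): no bracket -> illegal
(7,3): no bracket -> illegal

Answer: (2,1) (2,2) (2,3) (2,4) (4,2) (5,2) (6,1) (7,1)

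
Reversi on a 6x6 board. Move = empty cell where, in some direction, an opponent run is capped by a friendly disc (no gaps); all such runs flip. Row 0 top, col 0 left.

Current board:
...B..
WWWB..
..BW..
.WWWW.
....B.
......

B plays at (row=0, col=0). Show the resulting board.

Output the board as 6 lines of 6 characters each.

Place B at (0,0); scan 8 dirs for brackets.
Dir NW: edge -> no flip
Dir N: edge -> no flip
Dir NE: edge -> no flip
Dir W: edge -> no flip
Dir E: first cell '.' (not opp) -> no flip
Dir SW: edge -> no flip
Dir S: opp run (1,0), next='.' -> no flip
Dir SE: opp run (1,1) capped by B -> flip
All flips: (1,1)

Answer: B..B..
WBWB..
..BW..
.WWWW.
....B.
......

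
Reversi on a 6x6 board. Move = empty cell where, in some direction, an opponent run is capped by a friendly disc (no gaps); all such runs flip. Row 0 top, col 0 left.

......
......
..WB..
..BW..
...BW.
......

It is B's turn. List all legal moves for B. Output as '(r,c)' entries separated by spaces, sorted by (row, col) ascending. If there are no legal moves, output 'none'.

Answer: (1,2) (2,1) (3,4) (4,5)

Derivation:
(1,1): no bracket -> illegal
(1,2): flips 1 -> legal
(1,3): no bracket -> illegal
(2,1): flips 1 -> legal
(2,4): no bracket -> illegal
(3,1): no bracket -> illegal
(3,4): flips 1 -> legal
(3,5): no bracket -> illegal
(4,2): no bracket -> illegal
(4,5): flips 1 -> legal
(5,3): no bracket -> illegal
(5,4): no bracket -> illegal
(5,5): no bracket -> illegal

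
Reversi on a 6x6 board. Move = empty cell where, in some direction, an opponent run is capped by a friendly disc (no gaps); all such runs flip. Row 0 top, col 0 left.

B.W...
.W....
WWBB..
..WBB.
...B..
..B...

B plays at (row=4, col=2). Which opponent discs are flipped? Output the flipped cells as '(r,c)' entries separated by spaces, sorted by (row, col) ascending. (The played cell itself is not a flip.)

Answer: (3,2)

Derivation:
Dir NW: first cell '.' (not opp) -> no flip
Dir N: opp run (3,2) capped by B -> flip
Dir NE: first cell 'B' (not opp) -> no flip
Dir W: first cell '.' (not opp) -> no flip
Dir E: first cell 'B' (not opp) -> no flip
Dir SW: first cell '.' (not opp) -> no flip
Dir S: first cell 'B' (not opp) -> no flip
Dir SE: first cell '.' (not opp) -> no flip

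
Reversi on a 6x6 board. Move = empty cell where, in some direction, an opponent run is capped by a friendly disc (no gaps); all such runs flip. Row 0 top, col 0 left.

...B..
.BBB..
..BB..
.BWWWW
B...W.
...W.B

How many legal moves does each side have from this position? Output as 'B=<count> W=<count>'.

-- B to move --
(2,1): no bracket -> illegal
(2,4): no bracket -> illegal
(2,5): no bracket -> illegal
(4,1): flips 1 -> legal
(4,2): flips 1 -> legal
(4,3): flips 1 -> legal
(4,5): flips 1 -> legal
(5,2): no bracket -> illegal
(5,4): no bracket -> illegal
B mobility = 4
-- W to move --
(0,0): flips 2 -> legal
(0,1): flips 2 -> legal
(0,2): flips 2 -> legal
(0,4): no bracket -> illegal
(1,0): no bracket -> illegal
(1,4): flips 1 -> legal
(2,0): no bracket -> illegal
(2,1): no bracket -> illegal
(2,4): no bracket -> illegal
(3,0): flips 1 -> legal
(4,1): no bracket -> illegal
(4,2): no bracket -> illegal
(4,5): no bracket -> illegal
(5,0): no bracket -> illegal
(5,1): no bracket -> illegal
(5,4): no bracket -> illegal
W mobility = 5

Answer: B=4 W=5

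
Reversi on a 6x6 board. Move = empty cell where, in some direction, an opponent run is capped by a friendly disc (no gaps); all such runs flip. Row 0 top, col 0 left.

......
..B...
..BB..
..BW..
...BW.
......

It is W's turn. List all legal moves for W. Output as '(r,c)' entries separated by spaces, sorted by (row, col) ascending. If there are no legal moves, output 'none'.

Answer: (1,1) (1,3) (3,1) (4,2) (5,3)

Derivation:
(0,1): no bracket -> illegal
(0,2): no bracket -> illegal
(0,3): no bracket -> illegal
(1,1): flips 1 -> legal
(1,3): flips 1 -> legal
(1,4): no bracket -> illegal
(2,1): no bracket -> illegal
(2,4): no bracket -> illegal
(3,1): flips 1 -> legal
(3,4): no bracket -> illegal
(4,1): no bracket -> illegal
(4,2): flips 1 -> legal
(5,2): no bracket -> illegal
(5,3): flips 1 -> legal
(5,4): no bracket -> illegal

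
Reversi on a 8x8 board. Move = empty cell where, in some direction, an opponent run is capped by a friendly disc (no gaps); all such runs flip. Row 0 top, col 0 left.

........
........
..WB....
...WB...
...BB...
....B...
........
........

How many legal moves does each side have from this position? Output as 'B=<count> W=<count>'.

Answer: B=3 W=5

Derivation:
-- B to move --
(1,1): flips 2 -> legal
(1,2): no bracket -> illegal
(1,3): no bracket -> illegal
(2,1): flips 1 -> legal
(2,4): no bracket -> illegal
(3,1): no bracket -> illegal
(3,2): flips 1 -> legal
(4,2): no bracket -> illegal
B mobility = 3
-- W to move --
(1,2): no bracket -> illegal
(1,3): flips 1 -> legal
(1,4): no bracket -> illegal
(2,4): flips 1 -> legal
(2,5): no bracket -> illegal
(3,2): no bracket -> illegal
(3,5): flips 1 -> legal
(4,2): no bracket -> illegal
(4,5): no bracket -> illegal
(5,2): no bracket -> illegal
(5,3): flips 1 -> legal
(5,5): flips 1 -> legal
(6,3): no bracket -> illegal
(6,4): no bracket -> illegal
(6,5): no bracket -> illegal
W mobility = 5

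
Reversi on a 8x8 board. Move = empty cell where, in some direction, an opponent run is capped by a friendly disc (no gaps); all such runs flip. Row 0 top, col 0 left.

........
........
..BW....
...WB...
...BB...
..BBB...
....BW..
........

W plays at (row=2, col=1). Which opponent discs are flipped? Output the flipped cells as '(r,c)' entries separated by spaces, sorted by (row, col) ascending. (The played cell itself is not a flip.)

Dir NW: first cell '.' (not opp) -> no flip
Dir N: first cell '.' (not opp) -> no flip
Dir NE: first cell '.' (not opp) -> no flip
Dir W: first cell '.' (not opp) -> no flip
Dir E: opp run (2,2) capped by W -> flip
Dir SW: first cell '.' (not opp) -> no flip
Dir S: first cell '.' (not opp) -> no flip
Dir SE: first cell '.' (not opp) -> no flip

Answer: (2,2)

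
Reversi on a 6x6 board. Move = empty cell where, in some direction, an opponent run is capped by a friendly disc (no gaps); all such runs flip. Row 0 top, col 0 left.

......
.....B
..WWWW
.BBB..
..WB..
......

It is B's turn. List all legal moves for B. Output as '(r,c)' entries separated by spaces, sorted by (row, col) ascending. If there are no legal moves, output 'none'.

Answer: (1,1) (1,2) (1,3) (1,4) (3,5) (4,1) (5,1) (5,2) (5,3)

Derivation:
(1,1): flips 1 -> legal
(1,2): flips 1 -> legal
(1,3): flips 2 -> legal
(1,4): flips 1 -> legal
(2,1): no bracket -> illegal
(3,4): no bracket -> illegal
(3,5): flips 1 -> legal
(4,1): flips 1 -> legal
(5,1): flips 1 -> legal
(5,2): flips 1 -> legal
(5,3): flips 1 -> legal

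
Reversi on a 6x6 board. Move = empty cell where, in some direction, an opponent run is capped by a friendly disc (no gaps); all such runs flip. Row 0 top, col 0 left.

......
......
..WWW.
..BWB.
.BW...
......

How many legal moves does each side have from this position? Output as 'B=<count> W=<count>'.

Answer: B=4 W=6

Derivation:
-- B to move --
(1,1): no bracket -> illegal
(1,2): flips 2 -> legal
(1,3): no bracket -> illegal
(1,4): flips 2 -> legal
(1,5): no bracket -> illegal
(2,1): no bracket -> illegal
(2,5): no bracket -> illegal
(3,1): no bracket -> illegal
(3,5): no bracket -> illegal
(4,3): flips 1 -> legal
(4,4): no bracket -> illegal
(5,1): no bracket -> illegal
(5,2): flips 1 -> legal
(5,3): no bracket -> illegal
B mobility = 4
-- W to move --
(2,1): no bracket -> illegal
(2,5): no bracket -> illegal
(3,0): no bracket -> illegal
(3,1): flips 1 -> legal
(3,5): flips 1 -> legal
(4,0): flips 1 -> legal
(4,3): no bracket -> illegal
(4,4): flips 1 -> legal
(4,5): flips 1 -> legal
(5,0): flips 2 -> legal
(5,1): no bracket -> illegal
(5,2): no bracket -> illegal
W mobility = 6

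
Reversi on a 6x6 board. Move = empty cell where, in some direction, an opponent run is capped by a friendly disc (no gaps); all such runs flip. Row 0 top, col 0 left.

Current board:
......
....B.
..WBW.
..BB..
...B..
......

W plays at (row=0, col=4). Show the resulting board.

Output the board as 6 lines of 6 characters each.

Answer: ....W.
....W.
..WBW.
..BB..
...B..
......

Derivation:
Place W at (0,4); scan 8 dirs for brackets.
Dir NW: edge -> no flip
Dir N: edge -> no flip
Dir NE: edge -> no flip
Dir W: first cell '.' (not opp) -> no flip
Dir E: first cell '.' (not opp) -> no flip
Dir SW: first cell '.' (not opp) -> no flip
Dir S: opp run (1,4) capped by W -> flip
Dir SE: first cell '.' (not opp) -> no flip
All flips: (1,4)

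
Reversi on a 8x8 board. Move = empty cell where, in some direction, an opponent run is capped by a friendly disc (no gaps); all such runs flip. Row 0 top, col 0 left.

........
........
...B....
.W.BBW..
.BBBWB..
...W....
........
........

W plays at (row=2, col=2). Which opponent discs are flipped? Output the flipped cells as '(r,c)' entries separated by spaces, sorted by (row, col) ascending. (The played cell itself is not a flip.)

Answer: (3,3)

Derivation:
Dir NW: first cell '.' (not opp) -> no flip
Dir N: first cell '.' (not opp) -> no flip
Dir NE: first cell '.' (not opp) -> no flip
Dir W: first cell '.' (not opp) -> no flip
Dir E: opp run (2,3), next='.' -> no flip
Dir SW: first cell 'W' (not opp) -> no flip
Dir S: first cell '.' (not opp) -> no flip
Dir SE: opp run (3,3) capped by W -> flip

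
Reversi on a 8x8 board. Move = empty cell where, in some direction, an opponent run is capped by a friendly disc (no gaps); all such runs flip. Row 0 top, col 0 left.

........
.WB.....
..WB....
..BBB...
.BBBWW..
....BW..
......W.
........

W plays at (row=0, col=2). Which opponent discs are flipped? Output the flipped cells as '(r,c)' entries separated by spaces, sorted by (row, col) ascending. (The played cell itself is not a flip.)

Dir NW: edge -> no flip
Dir N: edge -> no flip
Dir NE: edge -> no flip
Dir W: first cell '.' (not opp) -> no flip
Dir E: first cell '.' (not opp) -> no flip
Dir SW: first cell 'W' (not opp) -> no flip
Dir S: opp run (1,2) capped by W -> flip
Dir SE: first cell '.' (not opp) -> no flip

Answer: (1,2)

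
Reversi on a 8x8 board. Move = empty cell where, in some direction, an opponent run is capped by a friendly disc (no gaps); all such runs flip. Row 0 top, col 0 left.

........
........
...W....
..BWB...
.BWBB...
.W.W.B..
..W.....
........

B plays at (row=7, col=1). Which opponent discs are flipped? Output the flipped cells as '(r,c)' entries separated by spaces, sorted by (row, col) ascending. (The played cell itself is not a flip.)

Dir NW: first cell '.' (not opp) -> no flip
Dir N: first cell '.' (not opp) -> no flip
Dir NE: opp run (6,2) (5,3) capped by B -> flip
Dir W: first cell '.' (not opp) -> no flip
Dir E: first cell '.' (not opp) -> no flip
Dir SW: edge -> no flip
Dir S: edge -> no flip
Dir SE: edge -> no flip

Answer: (5,3) (6,2)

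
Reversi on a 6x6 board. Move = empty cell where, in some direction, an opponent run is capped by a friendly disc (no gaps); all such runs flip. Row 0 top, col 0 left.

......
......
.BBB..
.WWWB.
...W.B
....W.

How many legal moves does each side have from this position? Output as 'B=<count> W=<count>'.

Answer: B=7 W=7

Derivation:
-- B to move --
(2,0): no bracket -> illegal
(2,4): no bracket -> illegal
(3,0): flips 3 -> legal
(4,0): flips 1 -> legal
(4,1): flips 2 -> legal
(4,2): flips 1 -> legal
(4,4): flips 1 -> legal
(5,2): flips 1 -> legal
(5,3): flips 2 -> legal
(5,5): no bracket -> illegal
B mobility = 7
-- W to move --
(1,0): flips 1 -> legal
(1,1): flips 2 -> legal
(1,2): flips 1 -> legal
(1,3): flips 2 -> legal
(1,4): flips 1 -> legal
(2,0): no bracket -> illegal
(2,4): no bracket -> illegal
(2,5): flips 1 -> legal
(3,0): no bracket -> illegal
(3,5): flips 1 -> legal
(4,4): no bracket -> illegal
(5,5): no bracket -> illegal
W mobility = 7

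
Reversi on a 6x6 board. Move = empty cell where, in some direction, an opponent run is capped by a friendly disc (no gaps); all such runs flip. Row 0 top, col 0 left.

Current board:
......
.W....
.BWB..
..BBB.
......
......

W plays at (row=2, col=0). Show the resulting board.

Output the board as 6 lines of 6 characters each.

Answer: ......
.W....
WWWB..
..BBB.
......
......

Derivation:
Place W at (2,0); scan 8 dirs for brackets.
Dir NW: edge -> no flip
Dir N: first cell '.' (not opp) -> no flip
Dir NE: first cell 'W' (not opp) -> no flip
Dir W: edge -> no flip
Dir E: opp run (2,1) capped by W -> flip
Dir SW: edge -> no flip
Dir S: first cell '.' (not opp) -> no flip
Dir SE: first cell '.' (not opp) -> no flip
All flips: (2,1)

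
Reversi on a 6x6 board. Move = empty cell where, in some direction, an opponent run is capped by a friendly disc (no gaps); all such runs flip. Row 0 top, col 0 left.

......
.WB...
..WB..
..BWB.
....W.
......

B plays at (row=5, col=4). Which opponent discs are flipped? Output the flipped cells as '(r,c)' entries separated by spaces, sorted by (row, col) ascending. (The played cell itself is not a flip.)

Answer: (4,4)

Derivation:
Dir NW: first cell '.' (not opp) -> no flip
Dir N: opp run (4,4) capped by B -> flip
Dir NE: first cell '.' (not opp) -> no flip
Dir W: first cell '.' (not opp) -> no flip
Dir E: first cell '.' (not opp) -> no flip
Dir SW: edge -> no flip
Dir S: edge -> no flip
Dir SE: edge -> no flip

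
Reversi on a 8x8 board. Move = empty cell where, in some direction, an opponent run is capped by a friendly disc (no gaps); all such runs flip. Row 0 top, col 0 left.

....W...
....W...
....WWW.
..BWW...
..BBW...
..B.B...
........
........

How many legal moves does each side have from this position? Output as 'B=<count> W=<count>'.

-- B to move --
(0,3): no bracket -> illegal
(0,5): no bracket -> illegal
(1,3): no bracket -> illegal
(1,5): flips 2 -> legal
(1,6): flips 2 -> legal
(1,7): no bracket -> illegal
(2,2): no bracket -> illegal
(2,3): flips 1 -> legal
(2,7): no bracket -> illegal
(3,5): flips 2 -> legal
(3,6): no bracket -> illegal
(3,7): no bracket -> illegal
(4,5): flips 1 -> legal
(5,3): no bracket -> illegal
(5,5): no bracket -> illegal
B mobility = 5
-- W to move --
(2,1): no bracket -> illegal
(2,2): no bracket -> illegal
(2,3): no bracket -> illegal
(3,1): flips 1 -> legal
(4,1): flips 2 -> legal
(4,5): no bracket -> illegal
(5,1): flips 1 -> legal
(5,3): flips 1 -> legal
(5,5): no bracket -> illegal
(6,1): flips 2 -> legal
(6,2): no bracket -> illegal
(6,3): no bracket -> illegal
(6,4): flips 1 -> legal
(6,5): no bracket -> illegal
W mobility = 6

Answer: B=5 W=6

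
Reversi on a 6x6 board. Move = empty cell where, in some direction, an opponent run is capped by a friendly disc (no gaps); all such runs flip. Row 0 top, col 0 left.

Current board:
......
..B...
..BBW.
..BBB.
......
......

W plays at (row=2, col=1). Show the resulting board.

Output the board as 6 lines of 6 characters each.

Place W at (2,1); scan 8 dirs for brackets.
Dir NW: first cell '.' (not opp) -> no flip
Dir N: first cell '.' (not opp) -> no flip
Dir NE: opp run (1,2), next='.' -> no flip
Dir W: first cell '.' (not opp) -> no flip
Dir E: opp run (2,2) (2,3) capped by W -> flip
Dir SW: first cell '.' (not opp) -> no flip
Dir S: first cell '.' (not opp) -> no flip
Dir SE: opp run (3,2), next='.' -> no flip
All flips: (2,2) (2,3)

Answer: ......
..B...
.WWWW.
..BBB.
......
......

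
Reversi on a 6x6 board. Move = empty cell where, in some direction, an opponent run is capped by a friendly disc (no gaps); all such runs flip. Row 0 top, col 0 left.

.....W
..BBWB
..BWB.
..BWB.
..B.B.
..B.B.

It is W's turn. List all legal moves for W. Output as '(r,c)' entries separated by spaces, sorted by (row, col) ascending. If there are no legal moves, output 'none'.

Answer: (0,1) (0,3) (1,1) (2,1) (2,5) (3,1) (3,5) (4,1) (4,5) (5,1) (5,5)

Derivation:
(0,1): flips 1 -> legal
(0,2): no bracket -> illegal
(0,3): flips 1 -> legal
(0,4): no bracket -> illegal
(1,1): flips 3 -> legal
(2,1): flips 1 -> legal
(2,5): flips 2 -> legal
(3,1): flips 1 -> legal
(3,5): flips 1 -> legal
(4,1): flips 1 -> legal
(4,3): no bracket -> illegal
(4,5): flips 1 -> legal
(5,1): flips 1 -> legal
(5,3): no bracket -> illegal
(5,5): flips 1 -> legal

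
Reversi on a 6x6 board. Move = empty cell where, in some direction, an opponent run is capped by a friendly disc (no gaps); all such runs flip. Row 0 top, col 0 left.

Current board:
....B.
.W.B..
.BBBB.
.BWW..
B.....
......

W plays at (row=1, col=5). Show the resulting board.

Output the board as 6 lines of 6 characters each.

Place W at (1,5); scan 8 dirs for brackets.
Dir NW: opp run (0,4), next=edge -> no flip
Dir N: first cell '.' (not opp) -> no flip
Dir NE: edge -> no flip
Dir W: first cell '.' (not opp) -> no flip
Dir E: edge -> no flip
Dir SW: opp run (2,4) capped by W -> flip
Dir S: first cell '.' (not opp) -> no flip
Dir SE: edge -> no flip
All flips: (2,4)

Answer: ....B.
.W.B.W
.BBBW.
.BWW..
B.....
......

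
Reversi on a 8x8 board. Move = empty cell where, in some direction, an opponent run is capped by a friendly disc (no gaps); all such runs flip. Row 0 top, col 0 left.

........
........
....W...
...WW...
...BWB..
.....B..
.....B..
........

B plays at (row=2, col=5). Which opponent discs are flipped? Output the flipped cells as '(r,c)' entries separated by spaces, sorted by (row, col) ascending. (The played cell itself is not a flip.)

Dir NW: first cell '.' (not opp) -> no flip
Dir N: first cell '.' (not opp) -> no flip
Dir NE: first cell '.' (not opp) -> no flip
Dir W: opp run (2,4), next='.' -> no flip
Dir E: first cell '.' (not opp) -> no flip
Dir SW: opp run (3,4) capped by B -> flip
Dir S: first cell '.' (not opp) -> no flip
Dir SE: first cell '.' (not opp) -> no flip

Answer: (3,4)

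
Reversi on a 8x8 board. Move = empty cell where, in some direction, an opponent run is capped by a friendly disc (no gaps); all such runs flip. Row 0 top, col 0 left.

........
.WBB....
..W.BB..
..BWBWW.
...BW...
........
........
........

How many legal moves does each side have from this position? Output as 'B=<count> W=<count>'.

-- B to move --
(0,0): no bracket -> illegal
(0,1): no bracket -> illegal
(0,2): no bracket -> illegal
(1,0): flips 1 -> legal
(2,0): no bracket -> illegal
(2,1): no bracket -> illegal
(2,3): flips 1 -> legal
(2,6): no bracket -> illegal
(2,7): no bracket -> illegal
(3,1): flips 1 -> legal
(3,7): flips 2 -> legal
(4,2): flips 1 -> legal
(4,5): flips 2 -> legal
(4,6): flips 1 -> legal
(4,7): flips 1 -> legal
(5,3): no bracket -> illegal
(5,4): flips 1 -> legal
(5,5): no bracket -> illegal
B mobility = 9
-- W to move --
(0,1): no bracket -> illegal
(0,2): flips 3 -> legal
(0,3): no bracket -> illegal
(0,4): flips 1 -> legal
(1,4): flips 5 -> legal
(1,5): flips 2 -> legal
(1,6): no bracket -> illegal
(2,1): no bracket -> illegal
(2,3): no bracket -> illegal
(2,6): no bracket -> illegal
(3,1): flips 1 -> legal
(4,1): no bracket -> illegal
(4,2): flips 2 -> legal
(4,5): no bracket -> illegal
(5,2): no bracket -> illegal
(5,3): flips 1 -> legal
(5,4): no bracket -> illegal
W mobility = 7

Answer: B=9 W=7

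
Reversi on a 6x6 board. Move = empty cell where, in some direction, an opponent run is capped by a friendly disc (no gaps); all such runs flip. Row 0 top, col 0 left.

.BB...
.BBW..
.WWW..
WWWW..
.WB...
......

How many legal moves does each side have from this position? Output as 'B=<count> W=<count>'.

-- B to move --
(0,3): no bracket -> illegal
(0,4): no bracket -> illegal
(1,0): no bracket -> illegal
(1,4): flips 1 -> legal
(2,0): flips 1 -> legal
(2,4): flips 2 -> legal
(3,4): flips 1 -> legal
(4,0): flips 1 -> legal
(4,3): no bracket -> illegal
(4,4): flips 2 -> legal
(5,0): no bracket -> illegal
(5,1): flips 3 -> legal
(5,2): no bracket -> illegal
B mobility = 7
-- W to move --
(0,0): flips 1 -> legal
(0,3): flips 1 -> legal
(1,0): flips 2 -> legal
(2,0): no bracket -> illegal
(4,3): flips 1 -> legal
(5,1): flips 1 -> legal
(5,2): flips 1 -> legal
(5,3): flips 1 -> legal
W mobility = 7

Answer: B=7 W=7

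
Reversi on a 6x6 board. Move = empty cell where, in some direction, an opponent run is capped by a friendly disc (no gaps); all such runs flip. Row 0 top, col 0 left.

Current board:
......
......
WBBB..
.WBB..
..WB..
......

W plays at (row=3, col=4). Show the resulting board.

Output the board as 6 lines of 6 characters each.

Place W at (3,4); scan 8 dirs for brackets.
Dir NW: opp run (2,3), next='.' -> no flip
Dir N: first cell '.' (not opp) -> no flip
Dir NE: first cell '.' (not opp) -> no flip
Dir W: opp run (3,3) (3,2) capped by W -> flip
Dir E: first cell '.' (not opp) -> no flip
Dir SW: opp run (4,3), next='.' -> no flip
Dir S: first cell '.' (not opp) -> no flip
Dir SE: first cell '.' (not opp) -> no flip
All flips: (3,2) (3,3)

Answer: ......
......
WBBB..
.WWWW.
..WB..
......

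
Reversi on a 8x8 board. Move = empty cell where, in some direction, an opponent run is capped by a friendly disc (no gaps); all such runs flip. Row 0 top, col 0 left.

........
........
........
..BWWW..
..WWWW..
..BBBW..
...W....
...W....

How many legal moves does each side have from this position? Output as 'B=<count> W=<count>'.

-- B to move --
(2,2): no bracket -> illegal
(2,3): flips 2 -> legal
(2,4): flips 2 -> legal
(2,5): flips 2 -> legal
(2,6): flips 2 -> legal
(3,1): flips 1 -> legal
(3,6): flips 4 -> legal
(4,1): no bracket -> illegal
(4,6): no bracket -> illegal
(5,1): no bracket -> illegal
(5,6): flips 1 -> legal
(6,2): no bracket -> illegal
(6,4): no bracket -> illegal
(6,5): no bracket -> illegal
(6,6): no bracket -> illegal
(7,2): flips 1 -> legal
(7,4): flips 1 -> legal
B mobility = 9
-- W to move --
(2,1): flips 1 -> legal
(2,2): flips 1 -> legal
(2,3): no bracket -> illegal
(3,1): flips 1 -> legal
(4,1): flips 1 -> legal
(5,1): flips 3 -> legal
(6,1): flips 1 -> legal
(6,2): flips 2 -> legal
(6,4): flips 2 -> legal
(6,5): flips 1 -> legal
W mobility = 9

Answer: B=9 W=9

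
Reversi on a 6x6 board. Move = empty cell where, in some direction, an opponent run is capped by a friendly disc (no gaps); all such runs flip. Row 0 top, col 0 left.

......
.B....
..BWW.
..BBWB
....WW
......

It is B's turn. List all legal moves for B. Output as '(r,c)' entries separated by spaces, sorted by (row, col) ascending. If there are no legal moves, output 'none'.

(1,2): no bracket -> illegal
(1,3): flips 2 -> legal
(1,4): flips 1 -> legal
(1,5): flips 1 -> legal
(2,5): flips 2 -> legal
(4,3): no bracket -> illegal
(5,3): flips 1 -> legal
(5,4): no bracket -> illegal
(5,5): flips 2 -> legal

Answer: (1,3) (1,4) (1,5) (2,5) (5,3) (5,5)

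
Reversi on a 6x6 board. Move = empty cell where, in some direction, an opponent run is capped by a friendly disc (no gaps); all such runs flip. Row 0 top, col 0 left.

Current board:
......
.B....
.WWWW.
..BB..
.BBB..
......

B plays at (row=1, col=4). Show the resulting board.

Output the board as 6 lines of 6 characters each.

Answer: ......
.B..B.
.WWBW.
..BB..
.BBB..
......

Derivation:
Place B at (1,4); scan 8 dirs for brackets.
Dir NW: first cell '.' (not opp) -> no flip
Dir N: first cell '.' (not opp) -> no flip
Dir NE: first cell '.' (not opp) -> no flip
Dir W: first cell '.' (not opp) -> no flip
Dir E: first cell '.' (not opp) -> no flip
Dir SW: opp run (2,3) capped by B -> flip
Dir S: opp run (2,4), next='.' -> no flip
Dir SE: first cell '.' (not opp) -> no flip
All flips: (2,3)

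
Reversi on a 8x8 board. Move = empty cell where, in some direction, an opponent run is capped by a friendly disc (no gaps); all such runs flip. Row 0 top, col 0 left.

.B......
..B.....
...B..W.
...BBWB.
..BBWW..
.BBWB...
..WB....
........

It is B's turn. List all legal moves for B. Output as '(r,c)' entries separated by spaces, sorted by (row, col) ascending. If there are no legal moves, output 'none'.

(1,5): no bracket -> illegal
(1,6): flips 1 -> legal
(1,7): no bracket -> illegal
(2,4): no bracket -> illegal
(2,5): no bracket -> illegal
(2,7): no bracket -> illegal
(3,7): no bracket -> illegal
(4,6): flips 2 -> legal
(5,5): flips 1 -> legal
(5,6): flips 1 -> legal
(6,1): flips 1 -> legal
(6,4): flips 1 -> legal
(7,1): no bracket -> illegal
(7,2): flips 1 -> legal
(7,3): flips 1 -> legal

Answer: (1,6) (4,6) (5,5) (5,6) (6,1) (6,4) (7,2) (7,3)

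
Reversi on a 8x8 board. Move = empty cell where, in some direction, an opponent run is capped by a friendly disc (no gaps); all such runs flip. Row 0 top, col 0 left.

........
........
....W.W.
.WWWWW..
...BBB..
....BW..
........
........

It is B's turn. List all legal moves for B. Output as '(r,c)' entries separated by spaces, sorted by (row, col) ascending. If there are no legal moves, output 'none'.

Answer: (1,4) (1,7) (2,1) (2,2) (2,3) (2,5) (5,6) (6,5) (6,6)

Derivation:
(1,3): no bracket -> illegal
(1,4): flips 2 -> legal
(1,5): no bracket -> illegal
(1,6): no bracket -> illegal
(1,7): flips 2 -> legal
(2,0): no bracket -> illegal
(2,1): flips 1 -> legal
(2,2): flips 1 -> legal
(2,3): flips 2 -> legal
(2,5): flips 2 -> legal
(2,7): no bracket -> illegal
(3,0): no bracket -> illegal
(3,6): no bracket -> illegal
(3,7): no bracket -> illegal
(4,0): no bracket -> illegal
(4,1): no bracket -> illegal
(4,2): no bracket -> illegal
(4,6): no bracket -> illegal
(5,6): flips 1 -> legal
(6,4): no bracket -> illegal
(6,5): flips 1 -> legal
(6,6): flips 1 -> legal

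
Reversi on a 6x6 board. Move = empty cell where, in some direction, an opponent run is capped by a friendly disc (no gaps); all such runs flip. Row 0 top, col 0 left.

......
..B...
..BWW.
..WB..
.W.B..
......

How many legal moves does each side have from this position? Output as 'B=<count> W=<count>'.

Answer: B=7 W=7

Derivation:
-- B to move --
(1,3): flips 1 -> legal
(1,4): no bracket -> illegal
(1,5): flips 1 -> legal
(2,1): flips 1 -> legal
(2,5): flips 2 -> legal
(3,0): no bracket -> illegal
(3,1): flips 1 -> legal
(3,4): flips 1 -> legal
(3,5): no bracket -> illegal
(4,0): no bracket -> illegal
(4,2): flips 1 -> legal
(5,0): no bracket -> illegal
(5,1): no bracket -> illegal
(5,2): no bracket -> illegal
B mobility = 7
-- W to move --
(0,1): flips 1 -> legal
(0,2): flips 2 -> legal
(0,3): no bracket -> illegal
(1,1): no bracket -> illegal
(1,3): no bracket -> illegal
(2,1): flips 1 -> legal
(3,1): no bracket -> illegal
(3,4): flips 1 -> legal
(4,2): flips 1 -> legal
(4,4): no bracket -> illegal
(5,2): no bracket -> illegal
(5,3): flips 2 -> legal
(5,4): flips 1 -> legal
W mobility = 7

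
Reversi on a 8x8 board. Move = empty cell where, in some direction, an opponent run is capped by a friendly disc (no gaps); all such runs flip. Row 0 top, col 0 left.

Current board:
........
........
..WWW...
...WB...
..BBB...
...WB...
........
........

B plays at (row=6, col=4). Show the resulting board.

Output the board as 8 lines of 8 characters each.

Answer: ........
........
..WWW...
...WB...
..BBB...
...BB...
....B...
........

Derivation:
Place B at (6,4); scan 8 dirs for brackets.
Dir NW: opp run (5,3) capped by B -> flip
Dir N: first cell 'B' (not opp) -> no flip
Dir NE: first cell '.' (not opp) -> no flip
Dir W: first cell '.' (not opp) -> no flip
Dir E: first cell '.' (not opp) -> no flip
Dir SW: first cell '.' (not opp) -> no flip
Dir S: first cell '.' (not opp) -> no flip
Dir SE: first cell '.' (not opp) -> no flip
All flips: (5,3)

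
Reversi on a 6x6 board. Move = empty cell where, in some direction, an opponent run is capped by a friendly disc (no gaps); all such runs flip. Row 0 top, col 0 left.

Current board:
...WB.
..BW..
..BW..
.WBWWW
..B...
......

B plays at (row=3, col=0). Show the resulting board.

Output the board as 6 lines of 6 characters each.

Place B at (3,0); scan 8 dirs for brackets.
Dir NW: edge -> no flip
Dir N: first cell '.' (not opp) -> no flip
Dir NE: first cell '.' (not opp) -> no flip
Dir W: edge -> no flip
Dir E: opp run (3,1) capped by B -> flip
Dir SW: edge -> no flip
Dir S: first cell '.' (not opp) -> no flip
Dir SE: first cell '.' (not opp) -> no flip
All flips: (3,1)

Answer: ...WB.
..BW..
..BW..
BBBWWW
..B...
......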